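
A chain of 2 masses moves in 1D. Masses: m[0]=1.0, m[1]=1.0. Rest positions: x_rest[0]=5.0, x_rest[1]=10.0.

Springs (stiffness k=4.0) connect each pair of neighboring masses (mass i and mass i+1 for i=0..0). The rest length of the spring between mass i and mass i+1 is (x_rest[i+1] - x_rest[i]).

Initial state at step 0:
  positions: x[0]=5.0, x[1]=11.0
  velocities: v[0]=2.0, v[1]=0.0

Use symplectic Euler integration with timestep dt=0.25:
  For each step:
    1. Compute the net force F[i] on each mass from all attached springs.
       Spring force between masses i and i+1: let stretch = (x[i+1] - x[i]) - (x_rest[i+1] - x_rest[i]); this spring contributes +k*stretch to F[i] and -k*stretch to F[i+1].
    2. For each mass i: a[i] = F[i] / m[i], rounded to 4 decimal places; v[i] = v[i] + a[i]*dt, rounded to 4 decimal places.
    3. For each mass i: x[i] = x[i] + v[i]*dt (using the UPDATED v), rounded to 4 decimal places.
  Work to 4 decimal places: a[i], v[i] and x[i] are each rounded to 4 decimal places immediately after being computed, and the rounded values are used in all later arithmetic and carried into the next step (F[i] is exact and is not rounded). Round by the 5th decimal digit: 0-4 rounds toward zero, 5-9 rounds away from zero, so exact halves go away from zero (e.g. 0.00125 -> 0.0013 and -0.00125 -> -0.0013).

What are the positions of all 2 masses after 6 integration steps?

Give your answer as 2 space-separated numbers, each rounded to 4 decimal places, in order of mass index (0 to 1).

Answer: 6.6563 12.3438

Derivation:
Step 0: x=[5.0000 11.0000] v=[2.0000 0.0000]
Step 1: x=[5.7500 10.7500] v=[3.0000 -1.0000]
Step 2: x=[6.5000 10.5000] v=[3.0000 -1.0000]
Step 3: x=[7.0000 10.5000] v=[2.0000 0.0000]
Step 4: x=[7.1250 10.8750] v=[0.5000 1.5000]
Step 5: x=[6.9375 11.5625] v=[-0.7500 2.7500]
Step 6: x=[6.6563 12.3438] v=[-1.1250 3.1250]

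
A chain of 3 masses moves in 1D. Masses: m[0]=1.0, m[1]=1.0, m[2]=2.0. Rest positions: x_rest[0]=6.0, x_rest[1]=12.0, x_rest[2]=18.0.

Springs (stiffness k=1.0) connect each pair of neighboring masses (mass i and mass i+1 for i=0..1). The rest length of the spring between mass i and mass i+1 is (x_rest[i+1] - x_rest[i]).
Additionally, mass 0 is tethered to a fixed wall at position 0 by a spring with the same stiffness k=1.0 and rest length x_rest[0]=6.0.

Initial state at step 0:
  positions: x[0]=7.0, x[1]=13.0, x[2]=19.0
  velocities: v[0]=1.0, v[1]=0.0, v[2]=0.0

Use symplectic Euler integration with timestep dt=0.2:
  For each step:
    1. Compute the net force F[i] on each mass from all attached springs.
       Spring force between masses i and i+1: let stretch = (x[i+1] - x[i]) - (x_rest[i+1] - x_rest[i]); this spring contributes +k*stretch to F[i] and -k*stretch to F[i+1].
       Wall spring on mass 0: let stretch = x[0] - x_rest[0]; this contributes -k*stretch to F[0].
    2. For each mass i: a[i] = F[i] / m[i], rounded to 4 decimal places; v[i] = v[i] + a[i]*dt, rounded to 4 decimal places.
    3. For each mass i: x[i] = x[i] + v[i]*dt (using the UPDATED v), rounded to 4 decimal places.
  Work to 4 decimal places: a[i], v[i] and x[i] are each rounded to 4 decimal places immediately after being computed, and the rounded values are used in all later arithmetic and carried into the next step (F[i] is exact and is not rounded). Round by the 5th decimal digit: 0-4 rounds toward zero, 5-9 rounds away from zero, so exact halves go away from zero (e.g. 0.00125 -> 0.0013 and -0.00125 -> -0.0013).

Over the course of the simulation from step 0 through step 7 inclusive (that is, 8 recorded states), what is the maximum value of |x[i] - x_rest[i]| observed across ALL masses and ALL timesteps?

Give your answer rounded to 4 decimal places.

Step 0: x=[7.0000 13.0000 19.0000] v=[1.0000 0.0000 0.0000]
Step 1: x=[7.1600 13.0000 19.0000] v=[0.8000 0.0000 0.0000]
Step 2: x=[7.2672 13.0064 19.0000] v=[0.5360 0.0320 0.0000]
Step 3: x=[7.3133 13.0230 19.0001] v=[0.2304 0.0829 0.0006]
Step 4: x=[7.2952 13.0503 19.0007] v=[-0.0903 0.1364 0.0029]
Step 5: x=[7.2155 13.0854 19.0023] v=[-0.3983 0.1755 0.0079]
Step 6: x=[7.0820 13.1224 19.0055] v=[-0.6674 0.1849 0.0162]
Step 7: x=[6.9069 13.1531 19.0111] v=[-0.8757 0.1534 0.0279]
Max displacement = 1.3133

Answer: 1.3133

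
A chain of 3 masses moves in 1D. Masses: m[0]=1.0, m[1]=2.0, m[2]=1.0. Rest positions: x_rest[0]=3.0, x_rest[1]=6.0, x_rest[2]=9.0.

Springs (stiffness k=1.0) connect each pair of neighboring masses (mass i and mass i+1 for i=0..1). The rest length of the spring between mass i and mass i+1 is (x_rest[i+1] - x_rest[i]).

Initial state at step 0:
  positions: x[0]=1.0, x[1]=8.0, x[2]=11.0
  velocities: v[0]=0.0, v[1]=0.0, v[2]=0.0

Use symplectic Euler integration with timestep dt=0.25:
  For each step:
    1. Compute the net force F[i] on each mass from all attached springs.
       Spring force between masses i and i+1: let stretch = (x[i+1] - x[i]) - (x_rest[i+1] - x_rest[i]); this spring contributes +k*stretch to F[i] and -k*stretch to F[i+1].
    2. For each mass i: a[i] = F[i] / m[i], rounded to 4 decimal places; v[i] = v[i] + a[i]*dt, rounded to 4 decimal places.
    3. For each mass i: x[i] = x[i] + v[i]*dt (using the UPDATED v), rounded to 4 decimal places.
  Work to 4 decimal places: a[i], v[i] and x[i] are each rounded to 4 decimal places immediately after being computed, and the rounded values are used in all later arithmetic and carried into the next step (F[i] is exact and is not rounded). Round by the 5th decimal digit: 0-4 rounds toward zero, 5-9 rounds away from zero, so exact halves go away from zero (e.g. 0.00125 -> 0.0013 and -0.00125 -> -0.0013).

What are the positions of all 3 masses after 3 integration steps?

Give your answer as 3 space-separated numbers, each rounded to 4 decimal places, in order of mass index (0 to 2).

Step 0: x=[1.0000 8.0000 11.0000] v=[0.0000 0.0000 0.0000]
Step 1: x=[1.2500 7.8750 11.0000] v=[1.0000 -0.5000 0.0000]
Step 2: x=[1.7266 7.6406 10.9922] v=[1.9063 -0.9375 -0.0313]
Step 3: x=[2.3853 7.3262 10.9624] v=[2.6348 -1.2578 -0.1192]

Answer: 2.3853 7.3262 10.9624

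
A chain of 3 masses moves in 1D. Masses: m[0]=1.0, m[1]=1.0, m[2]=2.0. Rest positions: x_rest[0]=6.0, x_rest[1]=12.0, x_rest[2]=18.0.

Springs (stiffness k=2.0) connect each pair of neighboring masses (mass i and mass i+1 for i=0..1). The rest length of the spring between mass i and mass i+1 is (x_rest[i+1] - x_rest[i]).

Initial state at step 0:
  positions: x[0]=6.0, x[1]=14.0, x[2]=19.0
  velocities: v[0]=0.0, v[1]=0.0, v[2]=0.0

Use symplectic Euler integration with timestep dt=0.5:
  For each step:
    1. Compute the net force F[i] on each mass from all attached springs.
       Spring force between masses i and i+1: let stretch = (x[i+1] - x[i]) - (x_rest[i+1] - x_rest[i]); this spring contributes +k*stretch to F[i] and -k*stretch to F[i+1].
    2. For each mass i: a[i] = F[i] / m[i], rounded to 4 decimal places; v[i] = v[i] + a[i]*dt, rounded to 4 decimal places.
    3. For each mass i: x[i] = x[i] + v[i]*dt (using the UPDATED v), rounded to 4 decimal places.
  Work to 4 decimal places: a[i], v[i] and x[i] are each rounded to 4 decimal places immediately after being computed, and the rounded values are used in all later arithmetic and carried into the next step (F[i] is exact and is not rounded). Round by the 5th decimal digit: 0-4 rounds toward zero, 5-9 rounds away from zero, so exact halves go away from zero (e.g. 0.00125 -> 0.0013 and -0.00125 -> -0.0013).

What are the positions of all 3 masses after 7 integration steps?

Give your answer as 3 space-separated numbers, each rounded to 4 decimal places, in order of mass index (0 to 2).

Answer: 7.8259 11.6471 19.2635

Derivation:
Step 0: x=[6.0000 14.0000 19.0000] v=[0.0000 0.0000 0.0000]
Step 1: x=[7.0000 12.5000 19.2500] v=[2.0000 -3.0000 0.5000]
Step 2: x=[7.7500 11.6250 19.3125] v=[1.5000 -1.7500 0.1250]
Step 3: x=[7.4375 12.6563 18.9531] v=[-0.6250 2.0625 -0.7188]
Step 4: x=[6.7344 14.2266 18.5195] v=[-1.4062 3.1405 -0.8672]
Step 5: x=[6.7774 14.1972 18.5127] v=[0.0860 -0.0588 -0.0137]
Step 6: x=[7.5303 12.6157 18.9270] v=[1.5058 -3.1631 0.8286]
Step 7: x=[7.8259 11.6471 19.2635] v=[0.5912 -1.9372 0.6730]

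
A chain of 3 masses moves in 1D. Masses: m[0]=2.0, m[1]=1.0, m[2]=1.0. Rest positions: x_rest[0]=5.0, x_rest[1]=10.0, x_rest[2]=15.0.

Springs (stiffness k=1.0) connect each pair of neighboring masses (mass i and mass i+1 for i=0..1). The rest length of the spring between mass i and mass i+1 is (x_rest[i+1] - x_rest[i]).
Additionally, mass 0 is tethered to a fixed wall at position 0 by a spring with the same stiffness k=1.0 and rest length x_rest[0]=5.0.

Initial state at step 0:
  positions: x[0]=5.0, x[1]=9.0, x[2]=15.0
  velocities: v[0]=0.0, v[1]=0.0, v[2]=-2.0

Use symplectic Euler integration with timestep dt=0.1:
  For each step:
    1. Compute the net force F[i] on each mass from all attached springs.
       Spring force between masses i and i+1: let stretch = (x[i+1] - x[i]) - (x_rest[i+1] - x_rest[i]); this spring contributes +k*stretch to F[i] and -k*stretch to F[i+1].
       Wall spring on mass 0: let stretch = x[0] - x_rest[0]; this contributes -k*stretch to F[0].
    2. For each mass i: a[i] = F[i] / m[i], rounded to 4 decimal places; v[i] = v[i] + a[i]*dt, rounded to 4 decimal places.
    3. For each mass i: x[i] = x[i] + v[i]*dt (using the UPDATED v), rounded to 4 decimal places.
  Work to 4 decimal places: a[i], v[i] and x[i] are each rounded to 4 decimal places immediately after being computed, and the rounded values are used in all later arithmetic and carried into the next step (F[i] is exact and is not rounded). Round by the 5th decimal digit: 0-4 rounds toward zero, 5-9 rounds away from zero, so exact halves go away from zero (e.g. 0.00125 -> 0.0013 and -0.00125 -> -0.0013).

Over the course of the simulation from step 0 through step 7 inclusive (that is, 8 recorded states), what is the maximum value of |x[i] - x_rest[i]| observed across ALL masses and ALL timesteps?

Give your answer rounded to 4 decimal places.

Answer: 1.5368

Derivation:
Step 0: x=[5.0000 9.0000 15.0000] v=[0.0000 0.0000 -2.0000]
Step 1: x=[4.9950 9.0200 14.7900] v=[-0.0500 0.2000 -2.1000]
Step 2: x=[4.9852 9.0575 14.5723] v=[-0.0985 0.3745 -2.1770]
Step 3: x=[4.9708 9.1094 14.3495] v=[-0.1442 0.5188 -2.2285]
Step 4: x=[4.9522 9.1723 14.1243] v=[-0.1858 0.6290 -2.2525]
Step 5: x=[4.9300 9.2425 13.8995] v=[-0.2224 0.7022 -2.2477]
Step 6: x=[4.9047 9.3162 13.6782] v=[-0.2533 0.7367 -2.2134]
Step 7: x=[4.8769 9.3894 13.4632] v=[-0.2780 0.7318 -2.1496]
Max displacement = 1.5368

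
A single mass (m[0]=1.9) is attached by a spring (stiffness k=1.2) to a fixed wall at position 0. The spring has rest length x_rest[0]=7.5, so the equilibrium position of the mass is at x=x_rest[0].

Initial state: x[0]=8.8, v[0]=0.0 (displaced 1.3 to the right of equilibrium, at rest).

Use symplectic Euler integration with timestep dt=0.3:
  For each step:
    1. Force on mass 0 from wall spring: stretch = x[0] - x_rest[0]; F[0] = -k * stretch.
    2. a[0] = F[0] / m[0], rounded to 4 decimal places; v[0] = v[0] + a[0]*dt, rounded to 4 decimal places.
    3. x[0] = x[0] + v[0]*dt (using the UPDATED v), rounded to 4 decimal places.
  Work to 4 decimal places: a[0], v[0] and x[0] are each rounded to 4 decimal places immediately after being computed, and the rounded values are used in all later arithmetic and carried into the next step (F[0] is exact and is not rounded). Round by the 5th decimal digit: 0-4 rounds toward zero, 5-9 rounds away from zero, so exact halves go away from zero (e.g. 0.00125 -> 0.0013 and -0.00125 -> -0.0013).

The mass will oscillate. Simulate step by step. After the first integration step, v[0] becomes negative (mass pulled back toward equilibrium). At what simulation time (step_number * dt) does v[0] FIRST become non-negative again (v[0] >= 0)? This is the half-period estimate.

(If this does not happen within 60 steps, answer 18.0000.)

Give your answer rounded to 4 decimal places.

Answer: 4.2000

Derivation:
Step 0: x=[8.8000] v=[0.0000]
Step 1: x=[8.7261] v=[-0.2463]
Step 2: x=[8.5825] v=[-0.4786]
Step 3: x=[8.3774] v=[-0.6837]
Step 4: x=[8.1224] v=[-0.8499]
Step 5: x=[7.8321] v=[-0.9678]
Step 6: x=[7.5229] v=[-1.0307]
Step 7: x=[7.2124] v=[-1.0351]
Step 8: x=[6.9182] v=[-0.9806]
Step 9: x=[6.6571] v=[-0.8704]
Step 10: x=[6.4439] v=[-0.7107]
Step 11: x=[6.2907] v=[-0.5106]
Step 12: x=[6.2063] v=[-0.2815]
Step 13: x=[6.1954] v=[-0.0364]
Step 14: x=[6.2586] v=[0.2108]
First v>=0 after going negative at step 14, time=4.2000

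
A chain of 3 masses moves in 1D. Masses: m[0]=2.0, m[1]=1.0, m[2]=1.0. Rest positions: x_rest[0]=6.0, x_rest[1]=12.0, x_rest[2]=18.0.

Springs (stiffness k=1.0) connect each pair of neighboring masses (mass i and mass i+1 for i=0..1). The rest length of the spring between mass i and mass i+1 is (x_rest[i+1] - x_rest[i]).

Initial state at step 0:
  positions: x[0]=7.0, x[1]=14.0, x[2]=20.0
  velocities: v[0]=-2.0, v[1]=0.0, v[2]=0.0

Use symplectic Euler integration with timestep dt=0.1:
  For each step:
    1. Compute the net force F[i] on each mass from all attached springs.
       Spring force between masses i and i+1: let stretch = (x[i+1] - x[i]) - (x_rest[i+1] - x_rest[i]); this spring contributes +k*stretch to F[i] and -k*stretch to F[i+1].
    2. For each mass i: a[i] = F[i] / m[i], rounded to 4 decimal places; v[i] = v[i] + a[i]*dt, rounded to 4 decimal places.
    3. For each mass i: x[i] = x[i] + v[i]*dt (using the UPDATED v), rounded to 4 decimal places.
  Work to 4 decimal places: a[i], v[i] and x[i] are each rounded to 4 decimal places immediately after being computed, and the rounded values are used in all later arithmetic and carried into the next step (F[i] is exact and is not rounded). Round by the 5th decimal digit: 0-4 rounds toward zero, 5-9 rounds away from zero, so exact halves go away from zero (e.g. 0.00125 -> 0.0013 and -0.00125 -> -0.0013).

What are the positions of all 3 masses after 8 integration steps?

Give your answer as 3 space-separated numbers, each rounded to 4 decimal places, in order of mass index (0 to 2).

Answer: 5.6454 13.5337 19.9758

Derivation:
Step 0: x=[7.0000 14.0000 20.0000] v=[-2.0000 0.0000 0.0000]
Step 1: x=[6.8050 13.9900 20.0000] v=[-1.9500 -0.1000 0.0000]
Step 2: x=[6.6159 13.9683 19.9999] v=[-1.8908 -0.2175 -0.0010]
Step 3: x=[6.4336 13.9333 19.9995] v=[-1.8232 -0.3496 -0.0042]
Step 4: x=[6.2588 13.8840 19.9984] v=[-1.7482 -0.4930 -0.0108]
Step 5: x=[6.0921 13.8196 19.9962] v=[-1.6669 -0.6441 -0.0222]
Step 6: x=[5.9341 13.7397 19.9922] v=[-1.5805 -0.7992 -0.0399]
Step 7: x=[5.7851 13.6443 19.9857] v=[-1.4902 -0.9545 -0.0652]
Step 8: x=[5.6454 13.5337 19.9758] v=[-1.3972 -1.1063 -0.0993]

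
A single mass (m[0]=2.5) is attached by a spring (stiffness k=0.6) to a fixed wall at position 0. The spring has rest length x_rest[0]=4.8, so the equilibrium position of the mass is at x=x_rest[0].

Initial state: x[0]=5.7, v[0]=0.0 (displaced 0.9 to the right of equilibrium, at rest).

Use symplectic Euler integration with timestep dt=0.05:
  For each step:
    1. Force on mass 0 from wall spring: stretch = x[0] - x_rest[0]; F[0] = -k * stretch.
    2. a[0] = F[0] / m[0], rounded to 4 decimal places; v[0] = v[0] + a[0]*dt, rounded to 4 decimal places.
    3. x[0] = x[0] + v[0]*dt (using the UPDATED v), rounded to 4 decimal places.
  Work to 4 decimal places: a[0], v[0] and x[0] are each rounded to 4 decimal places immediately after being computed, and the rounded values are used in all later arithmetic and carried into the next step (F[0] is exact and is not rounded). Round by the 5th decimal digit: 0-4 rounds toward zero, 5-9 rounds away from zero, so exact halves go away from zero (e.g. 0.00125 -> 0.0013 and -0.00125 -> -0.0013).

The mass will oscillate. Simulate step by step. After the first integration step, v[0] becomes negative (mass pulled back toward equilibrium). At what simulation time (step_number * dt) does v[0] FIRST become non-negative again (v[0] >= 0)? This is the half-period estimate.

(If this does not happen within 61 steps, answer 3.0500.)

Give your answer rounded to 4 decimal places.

Answer: 3.0500

Derivation:
Step 0: x=[5.7000] v=[0.0000]
Step 1: x=[5.6995] v=[-0.0108]
Step 2: x=[5.6984] v=[-0.0216]
Step 3: x=[5.6968] v=[-0.0324]
Step 4: x=[5.6946] v=[-0.0432]
Step 5: x=[5.6919] v=[-0.0539]
Step 6: x=[5.6887] v=[-0.0646]
Step 7: x=[5.6849] v=[-0.0753]
Step 8: x=[5.6806] v=[-0.0859]
Step 9: x=[5.6758] v=[-0.0965]
Step 10: x=[5.6705] v=[-0.1070]
Step 11: x=[5.6646] v=[-0.1174]
Step 12: x=[5.6582] v=[-0.1278]
Step 13: x=[5.6513] v=[-0.1381]
Step 14: x=[5.6439] v=[-0.1483]
Step 15: x=[5.6360] v=[-0.1584]
Step 16: x=[5.6276] v=[-0.1684]
Step 17: x=[5.6187] v=[-0.1783]
Step 18: x=[5.6093] v=[-0.1881]
Step 19: x=[5.5994] v=[-0.1978]
Step 20: x=[5.5890] v=[-0.2074]
Step 21: x=[5.5782] v=[-0.2169]
Step 22: x=[5.5669] v=[-0.2262]
Step 23: x=[5.5551] v=[-0.2354]
Step 24: x=[5.5429] v=[-0.2445]
Step 25: x=[5.5302] v=[-0.2534]
Step 26: x=[5.5171] v=[-0.2622]
Step 27: x=[5.5036] v=[-0.2708]
Step 28: x=[5.4896] v=[-0.2792]
Step 29: x=[5.4752] v=[-0.2875]
Step 30: x=[5.4604] v=[-0.2956]
Step 31: x=[5.4452] v=[-0.3035]
Step 32: x=[5.4296] v=[-0.3112]
Step 33: x=[5.4137] v=[-0.3188]
Step 34: x=[5.3974] v=[-0.3262]
Step 35: x=[5.3807] v=[-0.3334]
Step 36: x=[5.3637] v=[-0.3404]
Step 37: x=[5.3463] v=[-0.3472]
Step 38: x=[5.3286] v=[-0.3538]
Step 39: x=[5.3106] v=[-0.3601]
Step 40: x=[5.2923] v=[-0.3662]
Step 41: x=[5.2737] v=[-0.3721]
Step 42: x=[5.2548] v=[-0.3778]
Step 43: x=[5.2356] v=[-0.3833]
Step 44: x=[5.2162] v=[-0.3885]
Step 45: x=[5.1965] v=[-0.3935]
Step 46: x=[5.1766] v=[-0.3983]
Step 47: x=[5.1565] v=[-0.4028]
Step 48: x=[5.1361] v=[-0.4071]
Step 49: x=[5.1155] v=[-0.4111]
Step 50: x=[5.0948] v=[-0.4149]
Step 51: x=[5.0739] v=[-0.4184]
Step 52: x=[5.0528] v=[-0.4217]
Step 53: x=[5.0316] v=[-0.4247]
Step 54: x=[5.0102] v=[-0.4275]
Step 55: x=[4.9887] v=[-0.4300]
Step 56: x=[4.9671] v=[-0.4323]
Step 57: x=[4.9454] v=[-0.4343]
Step 58: x=[4.9236] v=[-0.4360]
Step 59: x=[4.9017] v=[-0.4375]
Step 60: x=[4.8798] v=[-0.4387]
Step 61: x=[4.8578] v=[-0.4397]
v[0] did not become non-negative within 61 steps; using fallback time=3.0500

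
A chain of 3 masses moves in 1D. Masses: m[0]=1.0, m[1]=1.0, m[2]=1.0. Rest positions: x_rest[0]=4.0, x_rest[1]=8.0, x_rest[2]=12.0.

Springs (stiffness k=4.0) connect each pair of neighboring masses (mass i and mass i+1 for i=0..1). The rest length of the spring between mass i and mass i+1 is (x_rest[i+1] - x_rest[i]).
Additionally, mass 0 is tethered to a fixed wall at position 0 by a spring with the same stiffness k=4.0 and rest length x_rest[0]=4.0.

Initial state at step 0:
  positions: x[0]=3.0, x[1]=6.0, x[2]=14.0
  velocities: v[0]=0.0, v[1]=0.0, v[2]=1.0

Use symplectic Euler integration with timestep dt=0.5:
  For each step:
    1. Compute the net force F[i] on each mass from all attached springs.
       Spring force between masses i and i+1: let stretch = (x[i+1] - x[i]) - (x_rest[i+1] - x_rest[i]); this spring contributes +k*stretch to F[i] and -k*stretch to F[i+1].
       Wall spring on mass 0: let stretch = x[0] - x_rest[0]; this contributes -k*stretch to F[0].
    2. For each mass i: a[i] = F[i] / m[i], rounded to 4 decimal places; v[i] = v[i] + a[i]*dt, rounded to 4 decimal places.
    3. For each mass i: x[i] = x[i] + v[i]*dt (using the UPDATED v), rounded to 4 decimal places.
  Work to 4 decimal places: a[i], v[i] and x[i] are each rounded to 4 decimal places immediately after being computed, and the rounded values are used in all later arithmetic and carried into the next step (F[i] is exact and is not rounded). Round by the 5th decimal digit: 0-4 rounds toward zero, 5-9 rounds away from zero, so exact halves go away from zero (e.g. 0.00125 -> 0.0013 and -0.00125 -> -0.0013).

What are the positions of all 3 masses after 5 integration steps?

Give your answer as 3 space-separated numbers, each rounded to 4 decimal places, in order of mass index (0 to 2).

Answer: 5.0000 5.5000 14.5000

Derivation:
Step 0: x=[3.0000 6.0000 14.0000] v=[0.0000 0.0000 1.0000]
Step 1: x=[3.0000 11.0000 10.5000] v=[0.0000 10.0000 -7.0000]
Step 2: x=[8.0000 7.5000 11.5000] v=[10.0000 -7.0000 2.0000]
Step 3: x=[4.5000 8.5000 12.5000] v=[-7.0000 2.0000 2.0000]
Step 4: x=[0.5000 9.5000 13.5000] v=[-8.0000 2.0000 2.0000]
Step 5: x=[5.0000 5.5000 14.5000] v=[9.0000 -8.0000 2.0000]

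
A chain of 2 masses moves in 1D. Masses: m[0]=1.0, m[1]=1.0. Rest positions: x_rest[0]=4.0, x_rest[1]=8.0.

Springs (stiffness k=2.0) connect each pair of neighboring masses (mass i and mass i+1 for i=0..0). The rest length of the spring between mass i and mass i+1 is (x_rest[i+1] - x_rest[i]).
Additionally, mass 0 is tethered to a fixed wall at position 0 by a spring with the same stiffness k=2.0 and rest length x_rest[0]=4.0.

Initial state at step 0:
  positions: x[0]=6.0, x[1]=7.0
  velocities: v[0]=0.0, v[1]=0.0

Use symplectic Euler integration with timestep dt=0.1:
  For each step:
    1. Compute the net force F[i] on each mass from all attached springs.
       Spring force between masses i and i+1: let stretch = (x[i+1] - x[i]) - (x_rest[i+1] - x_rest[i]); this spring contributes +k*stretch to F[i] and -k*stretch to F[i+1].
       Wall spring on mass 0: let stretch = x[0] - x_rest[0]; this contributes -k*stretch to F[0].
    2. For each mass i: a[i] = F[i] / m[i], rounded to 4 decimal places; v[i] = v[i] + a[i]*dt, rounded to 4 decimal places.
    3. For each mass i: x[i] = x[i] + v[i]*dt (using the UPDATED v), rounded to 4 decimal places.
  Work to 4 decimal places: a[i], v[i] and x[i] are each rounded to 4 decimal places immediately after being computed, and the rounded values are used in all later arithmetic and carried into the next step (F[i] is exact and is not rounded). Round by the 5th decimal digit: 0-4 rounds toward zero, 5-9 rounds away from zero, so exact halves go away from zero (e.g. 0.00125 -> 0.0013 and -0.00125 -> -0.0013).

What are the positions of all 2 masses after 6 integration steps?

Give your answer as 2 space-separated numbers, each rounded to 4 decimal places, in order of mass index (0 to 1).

Answer: 4.2418 8.0498

Derivation:
Step 0: x=[6.0000 7.0000] v=[0.0000 0.0000]
Step 1: x=[5.9000 7.0600] v=[-1.0000 0.6000]
Step 2: x=[5.7052 7.1768] v=[-1.9480 1.1680]
Step 3: x=[5.4257 7.3442] v=[-2.7947 1.6737]
Step 4: x=[5.0761 7.5532] v=[-3.4961 2.0900]
Step 5: x=[4.6745 7.7927] v=[-4.0159 2.3946]
Step 6: x=[4.2418 8.0498] v=[-4.3272 2.5710]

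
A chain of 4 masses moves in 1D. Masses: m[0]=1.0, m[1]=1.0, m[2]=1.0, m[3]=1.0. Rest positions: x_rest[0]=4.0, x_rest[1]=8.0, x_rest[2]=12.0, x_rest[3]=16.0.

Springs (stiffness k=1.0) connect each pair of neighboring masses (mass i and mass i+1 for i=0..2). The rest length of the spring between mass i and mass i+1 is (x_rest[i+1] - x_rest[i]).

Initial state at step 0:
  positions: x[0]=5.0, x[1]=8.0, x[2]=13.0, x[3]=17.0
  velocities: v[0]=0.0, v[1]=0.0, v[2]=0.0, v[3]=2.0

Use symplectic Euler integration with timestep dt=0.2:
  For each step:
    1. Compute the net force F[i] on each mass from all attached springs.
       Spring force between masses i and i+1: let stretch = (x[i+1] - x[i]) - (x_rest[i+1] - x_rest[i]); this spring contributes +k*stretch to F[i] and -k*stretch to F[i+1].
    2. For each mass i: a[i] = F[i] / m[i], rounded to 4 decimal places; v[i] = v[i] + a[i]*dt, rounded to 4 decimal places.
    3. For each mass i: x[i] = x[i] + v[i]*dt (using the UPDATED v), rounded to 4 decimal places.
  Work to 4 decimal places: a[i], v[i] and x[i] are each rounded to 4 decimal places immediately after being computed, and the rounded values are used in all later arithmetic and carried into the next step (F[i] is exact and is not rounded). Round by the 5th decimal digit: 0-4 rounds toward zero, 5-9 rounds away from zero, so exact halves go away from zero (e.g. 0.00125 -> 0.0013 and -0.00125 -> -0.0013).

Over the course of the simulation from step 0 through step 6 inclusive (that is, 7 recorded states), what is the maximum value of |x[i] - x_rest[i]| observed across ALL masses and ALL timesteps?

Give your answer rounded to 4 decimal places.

Answer: 2.8198

Derivation:
Step 0: x=[5.0000 8.0000 13.0000 17.0000] v=[0.0000 0.0000 0.0000 2.0000]
Step 1: x=[4.9600 8.0800 12.9600 17.4000] v=[-0.2000 0.4000 -0.2000 2.0000]
Step 2: x=[4.8848 8.2304 12.9024 17.7824] v=[-0.3760 0.7520 -0.2880 1.9120]
Step 3: x=[4.7834 8.4339 12.8531 18.1296] v=[-0.5069 1.0173 -0.2464 1.7360]
Step 4: x=[4.6680 8.6681 12.8381 18.4257] v=[-0.5768 1.1710 -0.0749 1.4807]
Step 5: x=[4.5526 8.9091 12.8798 18.6583] v=[-0.5768 1.2050 0.2086 1.1632]
Step 6: x=[4.4515 9.1347 12.9938 18.8198] v=[-0.5055 1.1278 0.5702 0.8075]
Max displacement = 2.8198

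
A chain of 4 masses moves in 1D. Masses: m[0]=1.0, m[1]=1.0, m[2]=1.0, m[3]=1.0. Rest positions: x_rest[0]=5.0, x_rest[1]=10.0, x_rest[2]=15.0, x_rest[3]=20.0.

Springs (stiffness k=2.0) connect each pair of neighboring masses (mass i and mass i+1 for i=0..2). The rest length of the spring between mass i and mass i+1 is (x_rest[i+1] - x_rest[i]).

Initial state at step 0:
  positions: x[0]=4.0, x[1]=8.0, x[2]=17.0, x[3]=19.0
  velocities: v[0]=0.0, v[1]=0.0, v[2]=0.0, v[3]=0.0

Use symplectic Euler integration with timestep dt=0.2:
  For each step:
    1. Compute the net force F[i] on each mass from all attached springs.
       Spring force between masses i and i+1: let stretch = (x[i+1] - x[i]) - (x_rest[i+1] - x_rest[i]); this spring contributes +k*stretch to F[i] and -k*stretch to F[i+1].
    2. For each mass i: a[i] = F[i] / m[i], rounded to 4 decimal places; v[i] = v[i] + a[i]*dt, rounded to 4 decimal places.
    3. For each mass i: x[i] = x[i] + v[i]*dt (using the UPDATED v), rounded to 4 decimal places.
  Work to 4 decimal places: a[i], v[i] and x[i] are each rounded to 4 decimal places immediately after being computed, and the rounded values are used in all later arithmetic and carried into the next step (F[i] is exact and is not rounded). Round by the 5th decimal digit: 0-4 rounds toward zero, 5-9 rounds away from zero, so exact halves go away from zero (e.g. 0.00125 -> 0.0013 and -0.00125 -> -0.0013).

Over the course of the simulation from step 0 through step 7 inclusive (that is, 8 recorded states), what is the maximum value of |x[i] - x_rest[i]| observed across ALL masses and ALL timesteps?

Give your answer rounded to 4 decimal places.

Answer: 2.5866

Derivation:
Step 0: x=[4.0000 8.0000 17.0000 19.0000] v=[0.0000 0.0000 0.0000 0.0000]
Step 1: x=[3.9200 8.4000 16.4400 19.2400] v=[-0.4000 2.0000 -2.8000 1.2000]
Step 2: x=[3.7984 9.0848 15.4608 19.6560] v=[-0.6080 3.4240 -4.8960 2.0800]
Step 3: x=[3.6997 9.8568 14.3071 20.1364] v=[-0.4934 3.8598 -5.7683 2.4019]
Step 4: x=[3.6936 10.4922 13.2638 20.5504] v=[-0.0306 3.1771 -5.2167 2.0702]
Step 5: x=[3.8314 10.8055 12.5817 20.7815] v=[0.6888 1.5663 -3.4107 1.1556]
Step 6: x=[4.1271 10.7029 12.4134 20.7566] v=[1.4784 -0.5129 -0.8413 -0.1243]
Step 7: x=[4.5488 10.2111 12.7758 20.4643] v=[2.1087 -2.4590 1.8118 -1.4616]
Max displacement = 2.5866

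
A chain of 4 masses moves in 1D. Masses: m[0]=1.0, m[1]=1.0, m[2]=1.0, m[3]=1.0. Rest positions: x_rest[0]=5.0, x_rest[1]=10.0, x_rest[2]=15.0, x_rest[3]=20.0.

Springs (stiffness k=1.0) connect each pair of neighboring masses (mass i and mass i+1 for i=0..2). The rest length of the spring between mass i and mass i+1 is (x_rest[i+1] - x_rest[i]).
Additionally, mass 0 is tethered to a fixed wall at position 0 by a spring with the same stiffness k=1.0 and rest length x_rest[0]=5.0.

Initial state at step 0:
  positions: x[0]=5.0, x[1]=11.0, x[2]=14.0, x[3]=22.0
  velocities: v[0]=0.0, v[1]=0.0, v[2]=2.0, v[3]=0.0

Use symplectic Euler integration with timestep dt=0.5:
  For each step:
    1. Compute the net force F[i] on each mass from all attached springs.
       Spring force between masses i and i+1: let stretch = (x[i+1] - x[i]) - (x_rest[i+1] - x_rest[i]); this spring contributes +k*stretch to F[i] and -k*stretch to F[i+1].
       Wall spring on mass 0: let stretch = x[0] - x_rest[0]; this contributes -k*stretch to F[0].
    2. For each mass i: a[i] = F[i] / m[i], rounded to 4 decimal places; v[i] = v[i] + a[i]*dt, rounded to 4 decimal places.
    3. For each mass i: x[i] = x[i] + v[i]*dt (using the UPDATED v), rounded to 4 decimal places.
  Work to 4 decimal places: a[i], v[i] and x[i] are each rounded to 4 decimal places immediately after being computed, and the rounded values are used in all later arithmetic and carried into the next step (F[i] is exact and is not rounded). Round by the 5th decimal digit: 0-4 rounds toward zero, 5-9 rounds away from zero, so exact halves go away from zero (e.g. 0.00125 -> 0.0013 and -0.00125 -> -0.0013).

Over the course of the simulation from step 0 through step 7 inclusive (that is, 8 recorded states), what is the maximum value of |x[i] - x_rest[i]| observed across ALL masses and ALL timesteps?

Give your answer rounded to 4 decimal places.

Answer: 3.6875

Derivation:
Step 0: x=[5.0000 11.0000 14.0000 22.0000] v=[0.0000 0.0000 2.0000 0.0000]
Step 1: x=[5.2500 10.2500 16.2500 21.2500] v=[0.5000 -1.5000 4.5000 -1.5000]
Step 2: x=[5.4375 9.7500 18.2500 20.5000] v=[0.3750 -1.0000 4.0000 -1.5000]
Step 3: x=[5.3438 10.2969 18.6875 20.4375] v=[-0.1875 1.0938 0.8750 -0.1250]
Step 4: x=[5.1524 11.7032 17.4649 21.1875] v=[-0.3829 2.8126 -2.4453 1.5000]
Step 5: x=[5.3106 12.9123 15.7325 22.2569] v=[0.3163 2.4181 -3.4649 2.1387]
Step 6: x=[6.0416 12.9260 14.9261 22.9452] v=[1.4619 0.0274 -1.6128 1.3765]
Step 7: x=[6.9833 11.7186 15.6245 22.8787] v=[1.8833 -2.4148 1.3967 -0.1331]
Max displacement = 3.6875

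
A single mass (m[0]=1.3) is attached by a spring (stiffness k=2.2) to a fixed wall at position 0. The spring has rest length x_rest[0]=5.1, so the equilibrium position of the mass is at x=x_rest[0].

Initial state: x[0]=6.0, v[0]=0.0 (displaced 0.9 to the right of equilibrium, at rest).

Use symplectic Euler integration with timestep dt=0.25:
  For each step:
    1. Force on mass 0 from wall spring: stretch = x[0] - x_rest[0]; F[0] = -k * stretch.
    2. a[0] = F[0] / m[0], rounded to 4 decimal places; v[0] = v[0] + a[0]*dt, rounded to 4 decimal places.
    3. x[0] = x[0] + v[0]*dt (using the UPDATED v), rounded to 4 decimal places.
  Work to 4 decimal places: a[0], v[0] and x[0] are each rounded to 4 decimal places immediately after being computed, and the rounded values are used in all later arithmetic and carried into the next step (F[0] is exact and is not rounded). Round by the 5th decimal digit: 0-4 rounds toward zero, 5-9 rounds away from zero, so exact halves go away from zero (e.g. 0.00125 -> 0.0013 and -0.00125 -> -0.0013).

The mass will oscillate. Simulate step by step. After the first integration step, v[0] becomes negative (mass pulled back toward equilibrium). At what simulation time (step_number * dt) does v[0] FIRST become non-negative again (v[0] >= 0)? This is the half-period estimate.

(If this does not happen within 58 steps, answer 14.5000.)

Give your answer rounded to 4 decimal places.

Answer: 2.5000

Derivation:
Step 0: x=[6.0000] v=[0.0000]
Step 1: x=[5.9048] v=[-0.3808]
Step 2: x=[5.7245] v=[-0.7213]
Step 3: x=[5.4781] v=[-0.9855]
Step 4: x=[5.1917] v=[-1.1455]
Step 5: x=[4.8956] v=[-1.1843]
Step 6: x=[4.6212] v=[-1.0978]
Step 7: x=[4.3974] v=[-0.8952]
Step 8: x=[4.2479] v=[-0.5980]
Step 9: x=[4.1885] v=[-0.2375]
Step 10: x=[4.2255] v=[0.1481]
First v>=0 after going negative at step 10, time=2.5000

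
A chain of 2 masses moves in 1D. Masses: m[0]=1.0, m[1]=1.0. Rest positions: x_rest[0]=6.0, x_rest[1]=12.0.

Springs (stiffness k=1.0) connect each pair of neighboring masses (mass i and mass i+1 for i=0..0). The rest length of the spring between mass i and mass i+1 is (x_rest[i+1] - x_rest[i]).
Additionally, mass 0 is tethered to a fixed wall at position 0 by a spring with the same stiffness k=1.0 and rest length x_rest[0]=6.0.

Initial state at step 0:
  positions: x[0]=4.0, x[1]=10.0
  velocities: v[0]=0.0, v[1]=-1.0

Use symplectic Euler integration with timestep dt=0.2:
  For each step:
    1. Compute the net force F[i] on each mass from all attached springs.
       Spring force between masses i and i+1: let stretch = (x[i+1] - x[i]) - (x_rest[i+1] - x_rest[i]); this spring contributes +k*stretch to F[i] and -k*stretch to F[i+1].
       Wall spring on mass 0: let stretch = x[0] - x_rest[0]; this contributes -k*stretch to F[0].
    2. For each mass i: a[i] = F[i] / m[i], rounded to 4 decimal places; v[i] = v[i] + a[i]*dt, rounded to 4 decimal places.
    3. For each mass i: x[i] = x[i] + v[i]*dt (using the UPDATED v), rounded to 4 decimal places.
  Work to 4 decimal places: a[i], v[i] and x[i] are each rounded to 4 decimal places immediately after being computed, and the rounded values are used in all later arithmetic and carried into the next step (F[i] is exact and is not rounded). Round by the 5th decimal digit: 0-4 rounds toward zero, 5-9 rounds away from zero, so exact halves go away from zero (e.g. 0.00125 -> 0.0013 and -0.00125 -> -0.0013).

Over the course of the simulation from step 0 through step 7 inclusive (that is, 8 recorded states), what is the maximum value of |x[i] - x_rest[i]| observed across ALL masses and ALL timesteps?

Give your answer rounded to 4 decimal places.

Step 0: x=[4.0000 10.0000] v=[0.0000 -1.0000]
Step 1: x=[4.0800 9.8000] v=[0.4000 -1.0000]
Step 2: x=[4.2256 9.6112] v=[0.7280 -0.9440]
Step 3: x=[4.4176 9.4470] v=[0.9600 -0.8211]
Step 4: x=[4.6341 9.3216] v=[1.0824 -0.6270]
Step 5: x=[4.8527 9.2487] v=[1.0931 -0.3645]
Step 6: x=[5.0531 9.2400] v=[1.0018 -0.0437]
Step 7: x=[5.2188 9.3038] v=[0.8286 0.3189]
Max displacement = 2.7600

Answer: 2.7600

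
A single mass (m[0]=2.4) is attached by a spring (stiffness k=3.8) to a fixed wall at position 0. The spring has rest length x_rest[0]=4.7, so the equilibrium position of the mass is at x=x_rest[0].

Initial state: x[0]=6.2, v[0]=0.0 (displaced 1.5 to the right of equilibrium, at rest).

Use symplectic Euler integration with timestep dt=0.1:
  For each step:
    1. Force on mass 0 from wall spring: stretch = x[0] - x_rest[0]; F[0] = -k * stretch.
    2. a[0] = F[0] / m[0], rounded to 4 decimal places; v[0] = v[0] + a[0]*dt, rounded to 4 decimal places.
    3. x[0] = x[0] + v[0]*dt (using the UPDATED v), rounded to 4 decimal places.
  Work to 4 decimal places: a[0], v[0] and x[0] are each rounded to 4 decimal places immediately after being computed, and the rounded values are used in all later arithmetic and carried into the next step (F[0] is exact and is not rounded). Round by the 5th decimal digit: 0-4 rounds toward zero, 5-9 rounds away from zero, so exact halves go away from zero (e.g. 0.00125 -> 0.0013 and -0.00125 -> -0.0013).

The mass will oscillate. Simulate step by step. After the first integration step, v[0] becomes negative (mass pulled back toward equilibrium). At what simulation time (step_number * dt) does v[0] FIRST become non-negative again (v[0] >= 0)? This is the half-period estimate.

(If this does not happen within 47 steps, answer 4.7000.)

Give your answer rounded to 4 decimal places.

Answer: 2.5000

Derivation:
Step 0: x=[6.2000] v=[0.0000]
Step 1: x=[6.1763] v=[-0.2375]
Step 2: x=[6.1292] v=[-0.4713]
Step 3: x=[6.0594] v=[-0.6976]
Step 4: x=[5.9681] v=[-0.9128]
Step 5: x=[5.8567] v=[-1.1136]
Step 6: x=[5.7270] v=[-1.2967]
Step 7: x=[5.5811] v=[-1.4593]
Step 8: x=[5.4212] v=[-1.5988]
Step 9: x=[5.2499] v=[-1.7130]
Step 10: x=[5.0699] v=[-1.8001]
Step 11: x=[4.8840] v=[-1.8587]
Step 12: x=[4.6952] v=[-1.8878]
Step 13: x=[4.5065] v=[-1.8870]
Step 14: x=[4.3209] v=[-1.8564]
Step 15: x=[4.1413] v=[-1.7964]
Step 16: x=[3.9705] v=[-1.7079]
Step 17: x=[3.8113] v=[-1.5924]
Step 18: x=[3.6661] v=[-1.4517]
Step 19: x=[3.5373] v=[-1.2880]
Step 20: x=[3.4269] v=[-1.1039]
Step 21: x=[3.3367] v=[-0.9023]
Step 22: x=[3.2681] v=[-0.6864]
Step 23: x=[3.2221] v=[-0.4597]
Step 24: x=[3.1995] v=[-0.2257]
Step 25: x=[3.2007] v=[0.0119]
First v>=0 after going negative at step 25, time=2.5000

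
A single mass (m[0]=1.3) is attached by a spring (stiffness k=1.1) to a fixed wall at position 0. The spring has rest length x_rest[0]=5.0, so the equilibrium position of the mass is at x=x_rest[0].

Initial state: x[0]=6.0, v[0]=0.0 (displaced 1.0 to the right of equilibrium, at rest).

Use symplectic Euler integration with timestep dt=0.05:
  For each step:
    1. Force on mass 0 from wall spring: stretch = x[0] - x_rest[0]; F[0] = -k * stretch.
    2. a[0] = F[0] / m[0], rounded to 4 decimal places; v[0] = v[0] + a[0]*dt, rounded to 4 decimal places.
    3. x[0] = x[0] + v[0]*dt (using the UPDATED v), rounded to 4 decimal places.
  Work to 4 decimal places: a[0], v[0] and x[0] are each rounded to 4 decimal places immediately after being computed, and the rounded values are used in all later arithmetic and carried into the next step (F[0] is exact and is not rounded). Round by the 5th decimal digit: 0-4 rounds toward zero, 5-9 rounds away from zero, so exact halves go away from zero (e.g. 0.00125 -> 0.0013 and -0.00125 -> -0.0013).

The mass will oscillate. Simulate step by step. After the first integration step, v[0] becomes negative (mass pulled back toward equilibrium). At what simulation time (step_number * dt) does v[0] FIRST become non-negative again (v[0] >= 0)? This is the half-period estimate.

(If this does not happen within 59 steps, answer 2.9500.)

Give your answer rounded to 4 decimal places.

Answer: 2.9500

Derivation:
Step 0: x=[6.0000] v=[0.0000]
Step 1: x=[5.9979] v=[-0.0423]
Step 2: x=[5.9937] v=[-0.0845]
Step 3: x=[5.9874] v=[-0.1265]
Step 4: x=[5.9790] v=[-0.1683]
Step 5: x=[5.9685] v=[-0.2097]
Step 6: x=[5.9560] v=[-0.2507]
Step 7: x=[5.9414] v=[-0.2911]
Step 8: x=[5.9249] v=[-0.3309]
Step 9: x=[5.9064] v=[-0.3700]
Step 10: x=[5.8860] v=[-0.4084]
Step 11: x=[5.8637] v=[-0.4459]
Step 12: x=[5.8396] v=[-0.4824]
Step 13: x=[5.8137] v=[-0.5179]
Step 14: x=[5.7861] v=[-0.5523]
Step 15: x=[5.7568] v=[-0.5856]
Step 16: x=[5.7259] v=[-0.6176]
Step 17: x=[5.6935] v=[-0.6483]
Step 18: x=[5.6596] v=[-0.6776]
Step 19: x=[5.6243] v=[-0.7055]
Step 20: x=[5.5877] v=[-0.7319]
Step 21: x=[5.5499] v=[-0.7568]
Step 22: x=[5.5109] v=[-0.7801]
Step 23: x=[5.4708] v=[-0.8017]
Step 24: x=[5.4297] v=[-0.8216]
Step 25: x=[5.3877] v=[-0.8398]
Step 26: x=[5.3449] v=[-0.8562]
Step 27: x=[5.3014] v=[-0.8708]
Step 28: x=[5.2572] v=[-0.8836]
Step 29: x=[5.2125] v=[-0.8945]
Step 30: x=[5.1673] v=[-0.9035]
Step 31: x=[5.1218] v=[-0.9106]
Step 32: x=[5.0760] v=[-0.9158]
Step 33: x=[5.0301] v=[-0.9190]
Step 34: x=[4.9841] v=[-0.9203]
Step 35: x=[4.9381] v=[-0.9196]
Step 36: x=[4.8923] v=[-0.9170]
Step 37: x=[4.8467] v=[-0.9124]
Step 38: x=[4.8014] v=[-0.9059]
Step 39: x=[4.7565] v=[-0.8975]
Step 40: x=[4.7121] v=[-0.8872]
Step 41: x=[4.6684] v=[-0.8750]
Step 42: x=[4.6254] v=[-0.8610]
Step 43: x=[4.5831] v=[-0.8452]
Step 44: x=[4.5417] v=[-0.8276]
Step 45: x=[4.5013] v=[-0.8082]
Step 46: x=[4.4619] v=[-0.7871]
Step 47: x=[4.4237] v=[-0.7643]
Step 48: x=[4.3867] v=[-0.7399]
Step 49: x=[4.3510] v=[-0.7140]
Step 50: x=[4.3167] v=[-0.6865]
Step 51: x=[4.2838] v=[-0.6576]
Step 52: x=[4.2524] v=[-0.6273]
Step 53: x=[4.2226] v=[-0.5957]
Step 54: x=[4.1945] v=[-0.5628]
Step 55: x=[4.1681] v=[-0.5287]
Step 56: x=[4.1434] v=[-0.4935]
Step 57: x=[4.1205] v=[-0.4573]
Step 58: x=[4.0995] v=[-0.4201]
Step 59: x=[4.0804] v=[-0.3820]
v[0] did not become non-negative within 59 steps; using fallback time=2.9500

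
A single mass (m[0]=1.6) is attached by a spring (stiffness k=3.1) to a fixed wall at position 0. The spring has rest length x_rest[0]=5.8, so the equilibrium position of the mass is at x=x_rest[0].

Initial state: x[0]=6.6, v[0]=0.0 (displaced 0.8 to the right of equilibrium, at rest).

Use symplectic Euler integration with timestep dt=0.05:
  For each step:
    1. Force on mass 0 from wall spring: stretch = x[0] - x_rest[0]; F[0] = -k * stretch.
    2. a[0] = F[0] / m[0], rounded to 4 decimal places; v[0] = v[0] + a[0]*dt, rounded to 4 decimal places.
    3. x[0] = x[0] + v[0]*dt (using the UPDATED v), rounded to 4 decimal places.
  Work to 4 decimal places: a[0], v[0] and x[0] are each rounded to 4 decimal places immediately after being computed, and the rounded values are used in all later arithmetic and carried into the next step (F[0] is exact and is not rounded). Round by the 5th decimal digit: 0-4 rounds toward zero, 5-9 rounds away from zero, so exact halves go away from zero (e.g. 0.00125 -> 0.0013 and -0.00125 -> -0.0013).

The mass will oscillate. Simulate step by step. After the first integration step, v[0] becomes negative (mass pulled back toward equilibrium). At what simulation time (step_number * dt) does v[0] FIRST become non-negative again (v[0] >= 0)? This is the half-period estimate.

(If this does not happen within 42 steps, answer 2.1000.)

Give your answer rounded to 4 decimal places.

Step 0: x=[6.6000] v=[0.0000]
Step 1: x=[6.5961] v=[-0.0775]
Step 2: x=[6.5884] v=[-0.1546]
Step 3: x=[6.5769] v=[-0.2310]
Step 4: x=[6.5616] v=[-0.3063]
Step 5: x=[6.5426] v=[-0.3801]
Step 6: x=[6.5200] v=[-0.4520]
Step 7: x=[6.4939] v=[-0.5218]
Step 8: x=[6.4645] v=[-0.5890]
Step 9: x=[6.4318] v=[-0.6534]
Step 10: x=[6.3961] v=[-0.7146]
Step 11: x=[6.3575] v=[-0.7723]
Step 12: x=[6.3162] v=[-0.8263]
Step 13: x=[6.2724] v=[-0.8763]
Step 14: x=[6.2263] v=[-0.9221]
Step 15: x=[6.1781] v=[-0.9634]
Step 16: x=[6.1281] v=[-1.0000]
Step 17: x=[6.0765] v=[-1.0318]
Step 18: x=[6.0236] v=[-1.0586]
Step 19: x=[5.9696] v=[-1.0803]
Step 20: x=[5.9148] v=[-1.0967]
Step 21: x=[5.8594] v=[-1.1078]
Step 22: x=[5.8037] v=[-1.1136]
Step 23: x=[5.7480] v=[-1.1140]
Step 24: x=[5.6926] v=[-1.1090]
Step 25: x=[5.6377] v=[-1.0986]
Step 26: x=[5.5836] v=[-1.0829]
Step 27: x=[5.5305] v=[-1.0619]
Step 28: x=[5.4787] v=[-1.0358]
Step 29: x=[5.4285] v=[-1.0047]
Step 30: x=[5.3801] v=[-0.9687]
Step 31: x=[5.3337] v=[-0.9280]
Step 32: x=[5.2896] v=[-0.8828]
Step 33: x=[5.2479] v=[-0.8334]
Step 34: x=[5.2089] v=[-0.7799]
Step 35: x=[5.1728] v=[-0.7226]
Step 36: x=[5.1397] v=[-0.6618]
Step 37: x=[5.1098] v=[-0.5978]
Step 38: x=[5.0833] v=[-0.5309]
Step 39: x=[5.0602] v=[-0.4615]
Step 40: x=[5.0407] v=[-0.3898]
Step 41: x=[5.0249] v=[-0.3162]
Step 42: x=[5.0128] v=[-0.2411]
v[0] did not become non-negative within 42 steps; using fallback time=2.1000

Answer: 2.1000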